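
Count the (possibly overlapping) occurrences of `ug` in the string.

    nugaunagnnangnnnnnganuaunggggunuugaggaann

2

Sliding a length-2 window over the 41 characters (40 positions):
  position 2–3: ug
  position 33–34: ug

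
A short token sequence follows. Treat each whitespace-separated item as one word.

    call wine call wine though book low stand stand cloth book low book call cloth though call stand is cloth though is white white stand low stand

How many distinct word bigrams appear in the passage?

27 tokens → 26 bigram windows in total.
Repeated bigrams (each contributes count−1 duplicates):
  book low: 2
  call wine: 2
  cloth though: 2
  low stand: 2
4 duplicate windows → 26 − 4 = 22 distinct.

22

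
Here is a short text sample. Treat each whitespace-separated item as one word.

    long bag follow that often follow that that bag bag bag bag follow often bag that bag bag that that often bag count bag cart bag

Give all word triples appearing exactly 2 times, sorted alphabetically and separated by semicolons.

Trigram counts meeting the condition (exactly 2 times):
  bag bag bag: 2
  that bag bag: 2

bag bag bag; that bag bag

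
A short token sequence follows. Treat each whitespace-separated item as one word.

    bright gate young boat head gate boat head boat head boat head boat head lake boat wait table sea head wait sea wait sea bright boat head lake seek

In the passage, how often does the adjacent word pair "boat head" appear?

Scanning the 28 overlapping bigram windows for "boat head":
  position 4–5: boat head
  position 7–8: boat head
  position 9–10: boat head
  position 11–12: boat head
  position 13–14: boat head
  position 26–27: boat head

6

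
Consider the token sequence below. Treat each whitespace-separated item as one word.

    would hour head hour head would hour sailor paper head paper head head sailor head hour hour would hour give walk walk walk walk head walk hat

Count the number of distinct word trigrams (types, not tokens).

24

27 tokens → 25 trigram windows in total.
Repeated trigrams (each contributes count−1 duplicates):
  walk walk walk: 2
1 duplicate windows → 25 − 1 = 24 distinct.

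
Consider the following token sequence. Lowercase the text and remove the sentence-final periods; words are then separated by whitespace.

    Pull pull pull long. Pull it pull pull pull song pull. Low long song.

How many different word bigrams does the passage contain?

10

14 tokens → 13 bigram windows in total.
Repeated bigrams (each contributes count−1 duplicates):
  pull pull: 4
3 duplicate windows → 13 − 3 = 10 distinct.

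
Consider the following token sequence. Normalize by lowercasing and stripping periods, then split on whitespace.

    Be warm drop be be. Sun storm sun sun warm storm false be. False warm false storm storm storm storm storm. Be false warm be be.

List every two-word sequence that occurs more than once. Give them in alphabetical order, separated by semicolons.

Bigram counts meeting the condition (more than once):
  be be: 2
  be false: 2
  false warm: 2
  storm storm: 4

be be; be false; false warm; storm storm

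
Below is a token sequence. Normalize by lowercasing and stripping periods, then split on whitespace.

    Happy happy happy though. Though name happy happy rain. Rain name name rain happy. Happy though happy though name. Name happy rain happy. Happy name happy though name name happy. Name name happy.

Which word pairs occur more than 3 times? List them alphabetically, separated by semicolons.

Bigram counts meeting the condition (more than 3 times):
  happy happy: 5
  happy though: 4
  name happy: 5
  name name: 4

happy happy; happy though; name happy; name name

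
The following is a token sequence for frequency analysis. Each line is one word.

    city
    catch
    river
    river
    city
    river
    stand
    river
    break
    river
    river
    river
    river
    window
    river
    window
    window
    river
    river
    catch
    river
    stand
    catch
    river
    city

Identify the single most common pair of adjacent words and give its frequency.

"river river", 5 times

Bigram frequencies (highest first):
  river river: 5
  catch river: 3
  river city: 2
  river stand: 2
  river window: 2
  window river: 2
  … (8 more, each ≤ 1)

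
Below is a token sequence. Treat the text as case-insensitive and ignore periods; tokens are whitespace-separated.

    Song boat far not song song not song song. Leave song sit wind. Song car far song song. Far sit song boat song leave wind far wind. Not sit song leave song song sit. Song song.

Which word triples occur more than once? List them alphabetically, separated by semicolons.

Trigram counts meeting the condition (more than once):
  not song song: 2
  song leave song: 2

not song song; song leave song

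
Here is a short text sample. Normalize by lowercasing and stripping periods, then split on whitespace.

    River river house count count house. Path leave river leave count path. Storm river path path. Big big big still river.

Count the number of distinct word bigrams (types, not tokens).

21 tokens → 20 bigram windows in total.
Repeated bigrams (each contributes count−1 duplicates):
  big big: 2
1 duplicate windows → 20 − 1 = 19 distinct.

19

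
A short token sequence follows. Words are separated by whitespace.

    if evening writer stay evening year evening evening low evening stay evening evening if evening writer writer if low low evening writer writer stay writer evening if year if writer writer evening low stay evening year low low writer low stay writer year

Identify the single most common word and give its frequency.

"evening", 12 times

Unigram frequencies (highest first):
  evening: 12
  writer: 10
  low: 7
  if: 5
  stay: 5
  year: 4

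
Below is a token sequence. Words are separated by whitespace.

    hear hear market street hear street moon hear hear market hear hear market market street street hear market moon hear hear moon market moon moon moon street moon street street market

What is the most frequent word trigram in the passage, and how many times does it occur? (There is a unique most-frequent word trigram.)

"hear hear market", 3 times

Trigram frequencies (highest first):
  hear hear market: 3
  moon hear hear: 2
  hear market street: 1
  market street hear: 1
  street hear street: 1
  hear street moon: 1
  … (20 more, each ≤ 1)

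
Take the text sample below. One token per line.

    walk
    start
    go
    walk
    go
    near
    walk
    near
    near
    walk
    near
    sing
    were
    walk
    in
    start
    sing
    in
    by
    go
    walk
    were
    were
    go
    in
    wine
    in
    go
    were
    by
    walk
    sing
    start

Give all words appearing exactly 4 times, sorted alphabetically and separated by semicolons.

Unigram counts meeting the condition (exactly 4 times):
  in: 4
  near: 4
  were: 4

in; near; were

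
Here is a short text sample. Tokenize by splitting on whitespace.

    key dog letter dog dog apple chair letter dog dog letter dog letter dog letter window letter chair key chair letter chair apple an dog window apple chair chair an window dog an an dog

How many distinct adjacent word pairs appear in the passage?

23

35 tokens → 34 bigram windows in total.
Repeated bigrams (each contributes count−1 duplicates):
  dog letter: 4
  letter dog: 4
  an dog: 2
  apple chair: 2
  chair letter: 2
  dog dog: 2
  letter chair: 2
11 duplicate windows → 34 − 11 = 23 distinct.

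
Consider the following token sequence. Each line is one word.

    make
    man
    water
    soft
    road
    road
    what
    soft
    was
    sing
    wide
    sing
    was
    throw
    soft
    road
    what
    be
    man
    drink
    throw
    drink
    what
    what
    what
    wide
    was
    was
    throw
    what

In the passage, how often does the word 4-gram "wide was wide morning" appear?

0

Scanning the 27 overlapping 4-gram windows for "wide was wide morning":
  (none found)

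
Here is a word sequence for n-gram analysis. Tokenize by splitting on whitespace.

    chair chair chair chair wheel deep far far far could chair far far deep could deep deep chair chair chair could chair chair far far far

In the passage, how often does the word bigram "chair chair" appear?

Scanning the 25 overlapping bigram windows for "chair chair":
  position 1–2: chair chair
  position 2–3: chair chair
  position 3–4: chair chair
  position 18–19: chair chair
  position 19–20: chair chair
  position 22–23: chair chair

6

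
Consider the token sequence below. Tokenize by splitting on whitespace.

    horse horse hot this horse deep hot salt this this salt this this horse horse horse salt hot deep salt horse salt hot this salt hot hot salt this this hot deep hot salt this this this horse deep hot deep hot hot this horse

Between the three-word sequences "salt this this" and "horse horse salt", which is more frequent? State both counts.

"salt this this": 4 occurrences
"horse horse salt": 1 occurrence

"salt this this" (4 vs 1)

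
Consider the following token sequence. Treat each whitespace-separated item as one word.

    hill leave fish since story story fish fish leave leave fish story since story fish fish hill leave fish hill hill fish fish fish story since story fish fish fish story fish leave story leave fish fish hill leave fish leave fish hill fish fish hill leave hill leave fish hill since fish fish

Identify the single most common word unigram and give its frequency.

"fish", 23 times

Unigram frequencies (highest first):
  fish: 23
  leave: 10
  hill: 9
  story: 8
  since: 4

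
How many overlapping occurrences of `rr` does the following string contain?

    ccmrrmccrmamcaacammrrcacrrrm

Sliding a length-2 window over the 28 characters (27 positions):
  position 4–5: rr
  position 20–21: rr
  position 25–26: rr
  position 26–27: rr

4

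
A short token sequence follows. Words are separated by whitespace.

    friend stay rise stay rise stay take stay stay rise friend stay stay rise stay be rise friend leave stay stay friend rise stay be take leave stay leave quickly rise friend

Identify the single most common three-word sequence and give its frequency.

"stay rise stay", 3 times

Trigram frequencies (highest first):
  stay rise stay: 3
  stay stay rise: 2
  rise stay be: 2
  friend stay rise: 1
  rise stay rise: 1
  rise stay take: 1
  … (20 more, each ≤ 1)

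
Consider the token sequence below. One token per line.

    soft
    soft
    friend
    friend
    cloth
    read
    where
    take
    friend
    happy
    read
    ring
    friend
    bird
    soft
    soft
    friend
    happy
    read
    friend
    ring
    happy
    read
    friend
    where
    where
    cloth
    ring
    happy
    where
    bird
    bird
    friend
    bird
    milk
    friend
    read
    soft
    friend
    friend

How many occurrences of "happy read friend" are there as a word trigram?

2

Scanning the 38 overlapping trigram windows for "happy read friend":
  position 18–20: happy read friend
  position 22–24: happy read friend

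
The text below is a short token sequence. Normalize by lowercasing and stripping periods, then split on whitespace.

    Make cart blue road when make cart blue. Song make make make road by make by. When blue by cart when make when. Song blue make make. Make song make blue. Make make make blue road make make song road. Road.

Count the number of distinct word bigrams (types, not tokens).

26

41 tokens → 40 bigram windows in total.
Repeated bigrams (each contributes count−1 duplicates):
  make make: 7
  blue make: 2
  blue road: 2
  cart blue: 2
  make blue: 2
  make cart: 2
  make song: 2
  song make: 2
  … (1 more repeated)
14 duplicate windows → 40 − 14 = 26 distinct.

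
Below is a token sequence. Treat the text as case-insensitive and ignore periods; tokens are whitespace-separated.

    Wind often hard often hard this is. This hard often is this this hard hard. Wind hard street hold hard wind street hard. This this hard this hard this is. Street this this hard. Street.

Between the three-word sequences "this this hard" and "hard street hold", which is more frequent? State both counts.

"this this hard": 3 occurrences
"hard street hold": 1 occurrence

"this this hard" (3 vs 1)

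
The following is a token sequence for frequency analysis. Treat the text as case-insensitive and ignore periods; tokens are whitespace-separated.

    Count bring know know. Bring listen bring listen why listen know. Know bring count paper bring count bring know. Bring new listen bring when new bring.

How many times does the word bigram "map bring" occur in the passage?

0

Scanning the 25 overlapping bigram windows for "map bring":
  (none found)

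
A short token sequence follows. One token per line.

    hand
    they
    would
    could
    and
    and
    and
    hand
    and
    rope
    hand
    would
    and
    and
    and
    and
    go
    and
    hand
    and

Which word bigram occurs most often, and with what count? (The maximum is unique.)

Bigram frequencies (highest first):
  and and: 5
  and hand: 2
  hand and: 2
  hand they: 1
  they would: 1
  would could: 1
  … (7 more, each ≤ 1)

"and and", 5 times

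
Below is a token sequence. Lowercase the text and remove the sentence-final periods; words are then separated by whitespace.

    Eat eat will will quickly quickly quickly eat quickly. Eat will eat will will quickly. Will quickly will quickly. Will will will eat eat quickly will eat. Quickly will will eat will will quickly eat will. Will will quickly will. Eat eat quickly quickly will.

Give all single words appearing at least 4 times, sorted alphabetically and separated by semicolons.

Unigram counts meeting the condition (at least 4 times):
  eat: 12
  quickly: 13
  will: 20

eat; quickly; will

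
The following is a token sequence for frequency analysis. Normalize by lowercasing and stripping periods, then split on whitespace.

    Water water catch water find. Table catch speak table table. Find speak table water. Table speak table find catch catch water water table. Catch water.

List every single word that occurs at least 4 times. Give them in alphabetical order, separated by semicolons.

Unigram counts meeting the condition (at least 4 times):
  catch: 5
  table: 7
  water: 7

catch; table; water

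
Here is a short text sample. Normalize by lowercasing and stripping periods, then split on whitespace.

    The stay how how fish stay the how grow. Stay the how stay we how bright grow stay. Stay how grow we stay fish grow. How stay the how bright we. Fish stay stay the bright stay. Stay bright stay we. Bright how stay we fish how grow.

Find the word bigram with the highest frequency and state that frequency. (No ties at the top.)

Bigram frequencies (highest first):
  stay the: 4
  the how: 3
  how grow: 3
  how stay: 3
  stay we: 3
  stay stay: 3
  … (22 more, each ≤ 2)

"stay the", 4 times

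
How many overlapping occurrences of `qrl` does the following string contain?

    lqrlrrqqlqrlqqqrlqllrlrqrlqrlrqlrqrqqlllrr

5

Sliding a length-3 window over the 42 characters (40 positions):
  position 2–4: qrl
  position 10–12: qrl
  position 15–17: qrl
  position 24–26: qrl
  position 27–29: qrl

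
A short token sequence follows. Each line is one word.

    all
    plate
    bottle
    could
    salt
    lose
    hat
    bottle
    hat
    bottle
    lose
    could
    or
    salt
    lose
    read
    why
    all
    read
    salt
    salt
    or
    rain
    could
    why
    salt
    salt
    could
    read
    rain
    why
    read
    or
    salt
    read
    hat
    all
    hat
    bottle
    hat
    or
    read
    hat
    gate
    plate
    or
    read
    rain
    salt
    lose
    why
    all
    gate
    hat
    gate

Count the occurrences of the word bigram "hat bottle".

Scanning the 54 overlapping bigram windows for "hat bottle":
  position 7–8: hat bottle
  position 9–10: hat bottle
  position 38–39: hat bottle

3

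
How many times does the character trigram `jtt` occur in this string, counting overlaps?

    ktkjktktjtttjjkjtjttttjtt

3

Sliding a length-3 window over the 25 characters (23 positions):
  position 9–11: jtt
  position 18–20: jtt
  position 23–25: jtt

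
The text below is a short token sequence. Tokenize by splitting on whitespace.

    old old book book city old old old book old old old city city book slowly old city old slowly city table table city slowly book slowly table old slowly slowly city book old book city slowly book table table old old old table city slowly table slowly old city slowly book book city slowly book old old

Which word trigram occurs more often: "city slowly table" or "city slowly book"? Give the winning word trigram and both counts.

"city slowly book" (4 vs 1)

"city slowly table": 1 occurrence
"city slowly book": 4 occurrences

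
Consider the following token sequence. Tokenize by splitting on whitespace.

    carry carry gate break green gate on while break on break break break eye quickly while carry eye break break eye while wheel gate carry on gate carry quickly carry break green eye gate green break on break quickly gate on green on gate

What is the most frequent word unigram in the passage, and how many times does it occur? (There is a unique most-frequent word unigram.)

Unigram frequencies (highest first):
  break: 10
  gate: 7
  carry: 6
  on: 6
  green: 4
  eye: 4
  … (3 more, each ≤ 3)

"break", 10 times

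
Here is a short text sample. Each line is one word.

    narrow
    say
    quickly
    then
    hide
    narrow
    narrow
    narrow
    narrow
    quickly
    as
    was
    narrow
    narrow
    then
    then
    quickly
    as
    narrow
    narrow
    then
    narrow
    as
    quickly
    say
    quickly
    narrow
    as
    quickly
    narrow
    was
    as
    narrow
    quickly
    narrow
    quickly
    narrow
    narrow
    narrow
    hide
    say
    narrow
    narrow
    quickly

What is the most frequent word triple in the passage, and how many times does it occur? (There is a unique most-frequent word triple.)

Trigram frequencies (highest first):
  narrow narrow narrow: 3
  narrow narrow quickly: 2
  narrow narrow then: 2
  narrow as quickly: 2
  narrow quickly narrow: 2
  narrow say quickly: 1
  … (30 more, each ≤ 1)

"narrow narrow narrow", 3 times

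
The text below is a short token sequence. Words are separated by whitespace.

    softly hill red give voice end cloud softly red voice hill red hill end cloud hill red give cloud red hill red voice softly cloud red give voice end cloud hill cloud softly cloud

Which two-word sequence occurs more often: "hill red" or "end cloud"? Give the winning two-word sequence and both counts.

"hill red": 4 occurrences
"end cloud": 3 occurrences

"hill red" (4 vs 3)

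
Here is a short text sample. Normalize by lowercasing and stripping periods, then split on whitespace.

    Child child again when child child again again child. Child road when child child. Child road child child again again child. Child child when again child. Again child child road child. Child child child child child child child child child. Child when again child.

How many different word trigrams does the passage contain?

44 tokens → 42 trigram windows in total.
Repeated trigrams (each contributes count−1 duplicates):
  child child child: 11
  again child child: 3
  child child again: 3
  child child road: 3
  again again child: 2
  child again again: 2
  child child when: 2
  child road child: 2
  … (4 more repeated)
24 duplicate windows → 42 − 24 = 18 distinct.

18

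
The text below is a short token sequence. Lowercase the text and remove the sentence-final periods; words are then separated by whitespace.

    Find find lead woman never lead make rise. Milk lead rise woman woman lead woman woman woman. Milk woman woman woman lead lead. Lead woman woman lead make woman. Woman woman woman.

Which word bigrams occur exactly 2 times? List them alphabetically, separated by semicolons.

lead lead; lead make

Bigram counts meeting the condition (exactly 2 times):
  lead lead: 2
  lead make: 2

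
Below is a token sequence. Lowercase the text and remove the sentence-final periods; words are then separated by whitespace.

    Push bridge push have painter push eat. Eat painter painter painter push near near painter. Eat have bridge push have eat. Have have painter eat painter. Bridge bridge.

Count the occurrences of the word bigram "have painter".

Scanning the 27 overlapping bigram windows for "have painter":
  position 4–5: have painter
  position 23–24: have painter

2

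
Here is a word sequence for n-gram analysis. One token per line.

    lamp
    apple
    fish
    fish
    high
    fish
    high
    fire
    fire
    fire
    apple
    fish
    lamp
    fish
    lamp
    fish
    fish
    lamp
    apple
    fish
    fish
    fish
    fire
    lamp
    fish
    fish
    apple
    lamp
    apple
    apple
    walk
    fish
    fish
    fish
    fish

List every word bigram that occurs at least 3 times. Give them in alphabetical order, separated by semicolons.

apple fish; fish fish; fish lamp; lamp apple; lamp fish

Bigram counts meeting the condition (at least 3 times):
  apple fish: 3
  fish fish: 8
  fish lamp: 3
  lamp apple: 3
  lamp fish: 3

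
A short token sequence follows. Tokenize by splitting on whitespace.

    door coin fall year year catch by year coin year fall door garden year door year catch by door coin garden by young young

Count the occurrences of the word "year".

6

Scanning the 24 tokens for "year":
  position 4: year
  position 5: year
  position 8: year
  position 10: year
  position 14: year
  position 16: year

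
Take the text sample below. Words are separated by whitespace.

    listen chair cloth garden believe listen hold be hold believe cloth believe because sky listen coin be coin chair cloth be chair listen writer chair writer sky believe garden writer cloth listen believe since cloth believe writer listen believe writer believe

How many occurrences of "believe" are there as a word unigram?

Scanning the 41 tokens for "believe":
  position 5: believe
  position 10: believe
  position 12: believe
  position 28: believe
  position 33: believe
  position 36: believe
  position 39: believe
  position 41: believe

8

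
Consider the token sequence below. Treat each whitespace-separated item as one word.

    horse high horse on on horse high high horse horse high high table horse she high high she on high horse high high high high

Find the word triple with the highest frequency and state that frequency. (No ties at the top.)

Trigram frequencies (highest first):
  horse high high: 3
  high high high: 2
  horse high horse: 1
  high horse on: 1
  horse on on: 1
  on on horse: 1
  … (14 more, each ≤ 1)

"horse high high", 3 times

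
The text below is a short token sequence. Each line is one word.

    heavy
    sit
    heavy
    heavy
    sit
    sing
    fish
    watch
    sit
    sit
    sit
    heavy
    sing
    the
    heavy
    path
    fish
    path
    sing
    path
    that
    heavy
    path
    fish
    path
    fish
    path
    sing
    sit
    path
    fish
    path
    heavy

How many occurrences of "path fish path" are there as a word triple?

4

Scanning the 31 overlapping trigram windows for "path fish path":
  position 16–18: path fish path
  position 23–25: path fish path
  position 25–27: path fish path
  position 30–32: path fish path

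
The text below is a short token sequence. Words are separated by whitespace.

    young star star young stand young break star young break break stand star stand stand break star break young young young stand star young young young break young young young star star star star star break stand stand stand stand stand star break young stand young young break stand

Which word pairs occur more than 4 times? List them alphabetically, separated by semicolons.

stand stand; star star; young young

Bigram counts meeting the condition (more than 4 times):
  stand stand: 5
  star star: 5
  young young: 7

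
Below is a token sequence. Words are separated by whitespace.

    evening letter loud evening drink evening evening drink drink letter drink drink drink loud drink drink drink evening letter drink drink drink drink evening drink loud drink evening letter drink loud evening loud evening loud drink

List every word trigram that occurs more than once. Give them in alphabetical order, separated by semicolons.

Trigram counts meeting the condition (more than once):
  drink drink drink: 4
  drink drink evening: 2
  drink evening letter: 2
  drink loud drink: 2
  evening letter drink: 2
  letter drink drink: 2
  loud evening loud: 2

drink drink drink; drink drink evening; drink evening letter; drink loud drink; evening letter drink; letter drink drink; loud evening loud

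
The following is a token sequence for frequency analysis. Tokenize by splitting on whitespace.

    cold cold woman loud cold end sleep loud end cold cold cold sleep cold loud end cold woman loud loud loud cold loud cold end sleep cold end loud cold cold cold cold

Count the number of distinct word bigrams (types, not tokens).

14

33 tokens → 32 bigram windows in total.
Repeated bigrams (each contributes count−1 duplicates):
  cold cold: 6
  loud cold: 4
  cold end: 3
  cold loud: 2
  cold woman: 2
  end cold: 2
  end sleep: 2
  loud end: 2
  … (3 more repeated)
18 duplicate windows → 32 − 18 = 14 distinct.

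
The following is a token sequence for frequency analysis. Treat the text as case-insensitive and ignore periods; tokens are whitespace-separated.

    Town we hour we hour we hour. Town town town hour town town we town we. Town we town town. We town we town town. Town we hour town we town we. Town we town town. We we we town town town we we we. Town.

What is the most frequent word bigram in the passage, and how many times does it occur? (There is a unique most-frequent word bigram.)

Bigram frequencies (highest first):
  town we: 12
  we town: 10
  town town: 9
  we hour: 4
  we we: 4
  hour town: 3
  … (2 more, each ≤ 2)

"town we", 12 times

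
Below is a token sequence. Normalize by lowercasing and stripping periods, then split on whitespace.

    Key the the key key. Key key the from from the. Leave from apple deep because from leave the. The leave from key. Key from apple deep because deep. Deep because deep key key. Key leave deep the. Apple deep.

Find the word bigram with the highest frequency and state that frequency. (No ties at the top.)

"key key", 6 times

Bigram frequencies (highest first):
  key key: 6
  apple deep: 3
  deep because: 3
  key the: 2
  the the: 2
  the leave: 2
  … (18 more, each ≤ 2)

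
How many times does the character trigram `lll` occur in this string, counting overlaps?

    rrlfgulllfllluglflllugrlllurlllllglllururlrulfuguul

Sliding a length-3 window over the 51 characters (49 positions):
  position 7–9: lll
  position 11–13: lll
  position 18–20: lll
  position 24–26: lll
  position 29–31: lll
  position 30–32: lll
  position 31–33: lll
  position 35–37: lll

8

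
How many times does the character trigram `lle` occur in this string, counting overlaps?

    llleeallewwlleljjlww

Sliding a length-3 window over the 20 characters (18 positions):
  position 2–4: lle
  position 7–9: lle
  position 12–14: lle

3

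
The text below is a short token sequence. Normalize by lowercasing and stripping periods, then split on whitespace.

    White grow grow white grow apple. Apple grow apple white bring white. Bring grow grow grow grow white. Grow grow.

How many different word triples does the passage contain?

20 tokens → 18 trigram windows in total.
Repeated trigrams (each contributes count−1 duplicates):
  grow grow grow: 2
  grow grow white: 2
  grow white grow: 2
  white grow grow: 2
4 duplicate windows → 18 − 4 = 14 distinct.

14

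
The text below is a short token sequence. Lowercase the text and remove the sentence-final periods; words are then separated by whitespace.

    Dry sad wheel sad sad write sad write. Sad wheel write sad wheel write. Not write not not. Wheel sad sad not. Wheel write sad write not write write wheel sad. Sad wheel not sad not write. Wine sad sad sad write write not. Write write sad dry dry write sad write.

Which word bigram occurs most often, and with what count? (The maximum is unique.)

"write sad", 6 times

Bigram frequencies (highest first):
  write sad: 6
  sad sad: 5
  sad write: 5
  sad wheel: 4
  write not: 4
  not write: 4
  … (15 more, each ≤ 3)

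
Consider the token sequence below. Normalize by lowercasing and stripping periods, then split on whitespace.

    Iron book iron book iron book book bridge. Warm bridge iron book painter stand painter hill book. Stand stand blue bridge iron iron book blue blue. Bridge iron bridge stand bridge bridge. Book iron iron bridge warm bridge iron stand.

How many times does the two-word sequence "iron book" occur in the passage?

5

Scanning the 39 overlapping bigram windows for "iron book":
  position 1–2: iron book
  position 3–4: iron book
  position 5–6: iron book
  position 11–12: iron book
  position 23–24: iron book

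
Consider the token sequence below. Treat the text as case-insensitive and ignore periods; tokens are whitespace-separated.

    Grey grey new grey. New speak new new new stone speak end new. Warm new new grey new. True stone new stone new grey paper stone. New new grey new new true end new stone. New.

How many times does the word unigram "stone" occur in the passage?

5

Scanning the 36 tokens for "stone":
  position 10: stone
  position 20: stone
  position 22: stone
  position 26: stone
  position 35: stone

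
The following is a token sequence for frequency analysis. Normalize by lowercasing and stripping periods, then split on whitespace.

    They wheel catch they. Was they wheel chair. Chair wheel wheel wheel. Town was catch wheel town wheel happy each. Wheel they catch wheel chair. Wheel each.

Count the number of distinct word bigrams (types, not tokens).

27 tokens → 26 bigram windows in total.
Repeated bigrams (each contributes count−1 duplicates):
  catch wheel: 2
  chair wheel: 2
  they wheel: 2
  wheel chair: 2
  wheel town: 2
  wheel wheel: 2
6 duplicate windows → 26 − 6 = 20 distinct.

20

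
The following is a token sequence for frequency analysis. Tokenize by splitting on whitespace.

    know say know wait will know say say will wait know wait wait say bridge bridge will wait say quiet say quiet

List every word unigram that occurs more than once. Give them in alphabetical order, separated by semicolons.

Unigram counts meeting the condition (more than once):
  bridge: 2
  know: 4
  quiet: 2
  say: 6
  wait: 5
  will: 3

bridge; know; quiet; say; wait; will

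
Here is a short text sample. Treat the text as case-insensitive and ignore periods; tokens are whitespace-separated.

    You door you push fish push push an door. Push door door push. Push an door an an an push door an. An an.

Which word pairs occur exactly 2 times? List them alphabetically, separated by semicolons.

Bigram counts meeting the condition (exactly 2 times):
  an door: 2
  door an: 2
  door push: 2
  push an: 2
  push door: 2
  push push: 2

an door; door an; door push; push an; push door; push push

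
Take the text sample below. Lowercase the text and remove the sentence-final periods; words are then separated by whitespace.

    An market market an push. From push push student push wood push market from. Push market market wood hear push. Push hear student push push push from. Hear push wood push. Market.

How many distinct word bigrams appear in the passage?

19

32 tokens → 31 bigram windows in total.
Repeated bigrams (each contributes count−1 duplicates):
  push push: 4
  push market: 3
  from push: 2
  hear push: 2
  market market: 2
  push from: 2
  push wood: 2
  student push: 2
  … (1 more repeated)
12 duplicate windows → 31 − 12 = 19 distinct.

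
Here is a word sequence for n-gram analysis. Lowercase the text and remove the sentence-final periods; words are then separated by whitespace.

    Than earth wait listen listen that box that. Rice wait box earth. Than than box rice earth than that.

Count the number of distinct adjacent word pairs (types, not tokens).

19 tokens → 18 bigram windows in total.
Repeated bigrams (each contributes count−1 duplicates):
  earth than: 2
1 duplicate windows → 18 − 1 = 17 distinct.

17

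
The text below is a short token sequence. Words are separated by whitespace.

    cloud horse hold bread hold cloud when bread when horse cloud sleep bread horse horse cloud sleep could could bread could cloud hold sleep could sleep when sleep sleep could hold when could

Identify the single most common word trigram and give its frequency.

"horse cloud sleep", 2 times

Trigram frequencies (highest first):
  horse cloud sleep: 2
  cloud horse hold: 1
  horse hold bread: 1
  hold bread hold: 1
  bread hold cloud: 1
  hold cloud when: 1
  … (24 more, each ≤ 1)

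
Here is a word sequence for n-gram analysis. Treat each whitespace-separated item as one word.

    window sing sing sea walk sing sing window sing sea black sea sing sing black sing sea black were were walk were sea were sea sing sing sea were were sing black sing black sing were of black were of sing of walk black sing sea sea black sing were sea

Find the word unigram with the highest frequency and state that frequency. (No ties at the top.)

"sing", 16 times

Unigram frequencies (highest first):
  sing: 16
  sea: 10
  were: 9
  black: 8
  walk: 3
  of: 3
  … (1 more, each ≤ 2)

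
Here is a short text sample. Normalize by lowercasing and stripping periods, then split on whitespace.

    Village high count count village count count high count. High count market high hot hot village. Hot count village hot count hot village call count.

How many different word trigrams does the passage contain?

21

25 tokens → 23 trigram windows in total.
Repeated trigrams (each contributes count−1 duplicates):
  count high count: 2
  village hot count: 2
2 duplicate windows → 23 − 2 = 21 distinct.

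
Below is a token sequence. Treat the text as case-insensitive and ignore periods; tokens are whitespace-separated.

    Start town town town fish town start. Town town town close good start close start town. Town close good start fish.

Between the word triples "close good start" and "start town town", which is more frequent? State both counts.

"start town town" (3 vs 2)

"close good start": 2 occurrences
"start town town": 3 occurrences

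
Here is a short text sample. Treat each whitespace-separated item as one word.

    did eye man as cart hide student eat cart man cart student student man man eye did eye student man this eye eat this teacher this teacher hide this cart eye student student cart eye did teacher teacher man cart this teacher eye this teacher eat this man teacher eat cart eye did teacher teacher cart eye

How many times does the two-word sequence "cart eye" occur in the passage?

Scanning the 56 overlapping bigram windows for "cart eye":
  position 30–31: cart eye
  position 34–35: cart eye
  position 51–52: cart eye
  position 56–57: cart eye

4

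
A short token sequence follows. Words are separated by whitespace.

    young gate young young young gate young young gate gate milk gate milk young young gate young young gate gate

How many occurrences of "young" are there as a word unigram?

Scanning the 20 tokens for "young":
  position 1: young
  position 3: young
  position 4: young
  position 5: young
  position 7: young
  position 8: young
  position 14: young
  position 15: young
  position 17: young
  position 18: young

10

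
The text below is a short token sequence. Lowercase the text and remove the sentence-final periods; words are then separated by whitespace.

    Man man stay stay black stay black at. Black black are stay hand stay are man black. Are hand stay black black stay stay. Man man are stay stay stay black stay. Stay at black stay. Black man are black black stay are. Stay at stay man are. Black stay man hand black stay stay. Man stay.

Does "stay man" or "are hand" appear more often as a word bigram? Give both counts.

"stay man": 4 occurrences
"are hand": 1 occurrence

"stay man" (4 vs 1)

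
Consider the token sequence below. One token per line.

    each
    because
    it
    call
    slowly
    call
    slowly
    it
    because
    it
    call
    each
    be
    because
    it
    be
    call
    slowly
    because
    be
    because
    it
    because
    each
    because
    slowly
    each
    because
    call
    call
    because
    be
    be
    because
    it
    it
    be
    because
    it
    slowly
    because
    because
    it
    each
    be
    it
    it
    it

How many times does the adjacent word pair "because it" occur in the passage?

Scanning the 47 overlapping bigram windows for "because it":
  position 2–3: because it
  position 9–10: because it
  position 14–15: because it
  position 21–22: because it
  position 34–35: because it
  position 38–39: because it
  position 42–43: because it

7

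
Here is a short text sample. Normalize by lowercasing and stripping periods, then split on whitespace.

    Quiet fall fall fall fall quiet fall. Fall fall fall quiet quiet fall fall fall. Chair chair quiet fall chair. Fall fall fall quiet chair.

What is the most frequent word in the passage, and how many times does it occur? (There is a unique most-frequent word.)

Unigram frequencies (highest first):
  fall: 15
  quiet: 6
  chair: 4

"fall", 15 times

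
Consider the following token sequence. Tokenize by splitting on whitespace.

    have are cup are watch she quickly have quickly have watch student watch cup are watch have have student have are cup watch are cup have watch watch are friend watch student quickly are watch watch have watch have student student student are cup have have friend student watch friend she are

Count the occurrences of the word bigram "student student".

2

Scanning the 51 overlapping bigram windows for "student student":
  position 40–41: student student
  position 41–42: student student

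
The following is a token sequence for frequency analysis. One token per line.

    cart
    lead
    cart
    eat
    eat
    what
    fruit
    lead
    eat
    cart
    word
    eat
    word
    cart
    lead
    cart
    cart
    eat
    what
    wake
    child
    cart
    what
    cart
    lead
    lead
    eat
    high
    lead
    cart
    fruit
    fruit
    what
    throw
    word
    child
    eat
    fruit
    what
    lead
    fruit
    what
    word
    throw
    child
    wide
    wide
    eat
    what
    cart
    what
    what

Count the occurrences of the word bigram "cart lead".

3

Scanning the 51 overlapping bigram windows for "cart lead":
  position 1–2: cart lead
  position 14–15: cart lead
  position 24–25: cart lead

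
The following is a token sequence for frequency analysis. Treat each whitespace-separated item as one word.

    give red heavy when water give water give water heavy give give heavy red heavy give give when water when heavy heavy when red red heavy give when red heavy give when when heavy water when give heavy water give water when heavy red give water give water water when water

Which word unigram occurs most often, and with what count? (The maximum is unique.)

"give", 13 times

Unigram frequencies (highest first):
  give: 13
  heavy: 11
  water: 11
  when: 10
  red: 6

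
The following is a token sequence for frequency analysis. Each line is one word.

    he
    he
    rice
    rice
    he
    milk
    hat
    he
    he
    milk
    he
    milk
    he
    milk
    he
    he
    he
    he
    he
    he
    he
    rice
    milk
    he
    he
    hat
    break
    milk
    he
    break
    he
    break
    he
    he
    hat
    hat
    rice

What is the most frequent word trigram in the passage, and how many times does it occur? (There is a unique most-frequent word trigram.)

Trigram frequencies (highest first):
  he he he: 5
  he milk he: 3
  he he rice: 2
  milk he milk: 2
  milk he he: 2
  he he hat: 2
  … (18 more, each ≤ 2)

"he he he", 5 times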